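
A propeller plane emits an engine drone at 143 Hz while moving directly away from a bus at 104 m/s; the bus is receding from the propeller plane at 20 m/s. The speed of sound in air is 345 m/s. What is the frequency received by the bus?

104 Hz

Both move, so f' = f · (v − v_o)/(v + v_s).
f' = 143 × (345 − 20)/(345 + 104) = 143 × 325/449 ≈ 104 Hz.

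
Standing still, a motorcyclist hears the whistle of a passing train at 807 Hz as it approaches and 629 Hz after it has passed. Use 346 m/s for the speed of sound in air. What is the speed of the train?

43 m/s

f₁/f₂ = (v + v_s)/(v − v_s), so v_s = v · (f₁ − f₂)/(f₁ + f₂).
v_s = 346 × (807 − 629)/(807 + 629) = 346 × 178/1436 ≈ 43 m/s.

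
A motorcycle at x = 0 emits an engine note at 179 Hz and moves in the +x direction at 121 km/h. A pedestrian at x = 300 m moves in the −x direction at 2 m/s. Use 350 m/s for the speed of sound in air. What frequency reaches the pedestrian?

199 Hz

121 km/h = 33.61 m/s.
The observer lies on the +x side, so the source is heading toward the observer and the observer is heading toward the source.
General Doppler shift: f' = f · (v + v_o)/(v − v_s).
f' = 179 × (350 + 2)/(350 − 33.61) = 179 × 352/316.39 ≈ 199 Hz.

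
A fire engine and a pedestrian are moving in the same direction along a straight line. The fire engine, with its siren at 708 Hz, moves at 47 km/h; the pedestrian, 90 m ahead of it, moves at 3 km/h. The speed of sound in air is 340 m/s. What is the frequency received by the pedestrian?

734 Hz

47 km/h = 13.06 m/s; 3 km/h = 0.8333 m/s.
The pedestrian is ahead, so the fire engine is moving toward it while the pedestrian is moving away from the fire engine.
With source approaching and observer receding, f' = f · (v − v_o)/(v − v_s).
f' = 708 × (340 − 0.8333)/(340 − 13.06) = 708 × 339.17/326.94 ≈ 734 Hz.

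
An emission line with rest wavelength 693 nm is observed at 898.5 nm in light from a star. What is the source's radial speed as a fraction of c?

λ'/λ₀ = 1.2965 > 1 (redshift), so the source is receding.
λ'/λ₀ = √((1 + β)/(1 − β)) for a receding source ⇒ β = (r² − 1)/(r² + 1) with r = λ'/λ₀.
β = (1.6810 − 1)/(1.6810 + 1) ≈ 0.254.

0.254c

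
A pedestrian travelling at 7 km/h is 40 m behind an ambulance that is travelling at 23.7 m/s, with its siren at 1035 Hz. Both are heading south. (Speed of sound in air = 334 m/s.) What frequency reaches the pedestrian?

7 km/h = 1.944 m/s.
The pedestrian is behind, so the ambulance is moving away from it while the pedestrian is moving toward the ambulance.
General Doppler shift: f' = f · (v + v_o)/(v + v_s).
f' = 1035 × (334 + 1.944)/(334 + 23.7) = 1035 × 335.94/357.7 ≈ 972 Hz.

972 Hz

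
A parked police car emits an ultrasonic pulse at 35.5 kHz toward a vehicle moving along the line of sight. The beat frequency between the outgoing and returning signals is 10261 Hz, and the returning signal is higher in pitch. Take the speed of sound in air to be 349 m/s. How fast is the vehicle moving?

Double Doppler shift off a moving reflector: f₂ = f₀ · (v + u)/(v − u) (u > 0 toward emitter).
Returning signal is higher, so f₂ = f₀ + Δf = 35500 + 10261 = 45761 Hz.
Rearranging, u = v · (f₂ − f₀)/(f₂ + f₀) = 349 × 10261/81261 ≈ 44 m/s.
So the vehicle is moving at 44 m/s toward the emitter.

44 m/s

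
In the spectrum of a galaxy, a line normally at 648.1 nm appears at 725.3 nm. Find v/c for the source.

λ'/λ₀ = 1.1191 > 1 (redshift), so the source is receding.
λ'/λ₀ = √((1 + β)/(1 − β)) for a receding source ⇒ β = (r² − 1)/(r² + 1) with r = λ'/λ₀.
β = (1.2524 − 1)/(1.2524 + 1) ≈ 0.112.

0.112c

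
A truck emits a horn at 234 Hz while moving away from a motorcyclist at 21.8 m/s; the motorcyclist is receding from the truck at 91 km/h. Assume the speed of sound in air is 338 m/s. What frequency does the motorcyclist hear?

203 Hz

91 km/h = 25.28 m/s.
General Doppler shift: f' = f · (v − v_o)/(v + v_s).
f' = 234 × (338 − 25.28)/(338 + 21.8) = 234 × 312.72/359.8 ≈ 203 Hz.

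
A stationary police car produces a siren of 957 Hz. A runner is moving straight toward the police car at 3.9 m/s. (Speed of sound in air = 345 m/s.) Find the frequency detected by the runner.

968 Hz

Only the observer moves, toward the source, so f' = f · (v + v_o)/v.
f' = 957 × (345 + 3.9)/345 = 957 × 348.9/345 ≈ 968 Hz.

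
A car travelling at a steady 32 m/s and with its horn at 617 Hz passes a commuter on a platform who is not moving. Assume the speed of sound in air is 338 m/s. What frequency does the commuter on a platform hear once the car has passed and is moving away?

Receding: f₂ = f · v/(v + v_s) = 617 × 338/370 ≈ 564 Hz.

564 Hz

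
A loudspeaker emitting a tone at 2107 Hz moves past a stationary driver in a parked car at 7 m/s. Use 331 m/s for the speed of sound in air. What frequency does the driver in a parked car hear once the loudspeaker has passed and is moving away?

2063 Hz

Receding: f₂ = f · v/(v + v_s) = 2107 × 331/338 ≈ 2063 Hz.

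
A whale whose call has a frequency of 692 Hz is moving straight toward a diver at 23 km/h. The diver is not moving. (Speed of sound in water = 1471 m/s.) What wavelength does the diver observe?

2.12 m

23 km/h = 6.389 m/s.
Moving source, stationary observer: f' = f · v/(v − v_s) since the source is approaching.
f' = 692 × 1471/(1471 − 6.389) ≈ 695 Hz.
λ' = v/f' = 1471/695.019 ≈ 2.12 m.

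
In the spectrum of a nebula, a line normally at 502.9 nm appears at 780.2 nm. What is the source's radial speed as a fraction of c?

λ'/λ₀ = 1.5514 > 1 (redshift), so the source is receding.
λ'/λ₀ = √((1 + β)/(1 − β)) for a receding source ⇒ β = (r² − 1)/(r² + 1) with r = λ'/λ₀.
β = (2.4068 − 1)/(2.4068 + 1) ≈ 0.413.

0.413c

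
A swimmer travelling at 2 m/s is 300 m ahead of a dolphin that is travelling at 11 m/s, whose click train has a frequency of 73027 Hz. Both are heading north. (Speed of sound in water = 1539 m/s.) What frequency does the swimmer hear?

73457 Hz

The swimmer is ahead, so the dolphin is moving toward it while the swimmer is moving away from the dolphin.
General Doppler shift: f' = f · (v − v_o)/(v − v_s).
f' = 73027 × (1539 − 2)/(1539 − 11) = 73027 × 1537/1528 ≈ 73457 Hz.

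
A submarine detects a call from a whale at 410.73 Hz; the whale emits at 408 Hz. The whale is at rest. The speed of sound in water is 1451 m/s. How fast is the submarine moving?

f' > f, so the submarine is approaching.
f' = f · (v + v_o)/v ⇒ v_o = v · |f'/f − 1|.
v_o = 1451 × |410.73/408 − 1| = 1451 × 0.006691 ≈ 9.7 m/s.

9.7 m/s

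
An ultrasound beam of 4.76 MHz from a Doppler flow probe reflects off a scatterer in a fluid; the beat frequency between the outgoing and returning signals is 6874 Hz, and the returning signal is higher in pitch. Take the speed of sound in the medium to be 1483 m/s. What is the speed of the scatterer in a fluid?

1.07 m/s

Double Doppler shift off a moving reflector: f₂ = f₀ · (v + u)/(v − u) (u > 0 toward emitter).
Returning signal is higher, so f₂ = f₀ + Δf = 4760000 + 6874 = 4766874 Hz.
Rearranging, u = v · (f₂ − f₀)/(f₂ + f₀) = 1483 × 6874/9526874 ≈ 1.07 m/s.
So the scatterer in a fluid is moving at 1.07 m/s toward the emitter.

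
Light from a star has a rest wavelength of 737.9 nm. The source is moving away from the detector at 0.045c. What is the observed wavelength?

771.9 nm

Relativistic Doppler for wavelength: λ' = λ₀ · √((1 + β)/(1 − β)).
λ' = 737.9 × √(1.0450/0.9550) = 737.9 × 1.04606 ≈ 771.9 nm.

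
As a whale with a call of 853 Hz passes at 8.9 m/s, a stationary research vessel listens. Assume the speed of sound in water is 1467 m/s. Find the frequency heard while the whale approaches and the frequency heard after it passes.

Approaching: f₁ = f · v/(v − v_s) = 853 × 1467/1458.1 ≈ 858 Hz.
Receding: f₂ = f · v/(v + v_s) = 853 × 1467/1475.9 ≈ 848 Hz.

858 Hz approaching; 848 Hz receding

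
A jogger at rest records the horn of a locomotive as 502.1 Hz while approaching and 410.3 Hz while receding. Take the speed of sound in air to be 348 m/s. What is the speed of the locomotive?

35 m/s

f₁/f₂ = (v + v_s)/(v − v_s), so v_s = v · (f₁ − f₂)/(f₁ + f₂).
v_s = 348 × (502.1 − 410.3)/(502.1 + 410.3) = 348 × 91.8/912.4 ≈ 35 m/s.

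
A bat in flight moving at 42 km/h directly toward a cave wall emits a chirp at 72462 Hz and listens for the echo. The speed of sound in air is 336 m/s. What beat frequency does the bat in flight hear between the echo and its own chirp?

5213 Hz

42 km/h = 11.67 m/s.
The cave wall receives the sound from a moving source: f₁ = f₀ · v/(v − v_e) = 72462 × 336/324.33 ≈ 75069 Hz.
On the return leg the bat in flight is a moving observer: f₂ = f₁ · (v + v_e)/v = 75069 × 347.67/336 ≈ 77675 Hz.
Beat against the emitted tone: |f₂ − f₀| = 2v_e·f₀/(v − v_e) = 2 × 11.67 × 72462/324.33 ≈ 5213 Hz.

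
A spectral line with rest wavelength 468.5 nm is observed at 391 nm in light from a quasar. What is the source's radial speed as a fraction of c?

0.179c

λ'/λ₀ = 0.8346 < 1 (blueshift), so the source is approaching.
λ'/λ₀ = √((1 − β)/(1 + β)) for an approaching source ⇒ β = (1 − r²)/(1 + r²) with r = λ'/λ₀.
β = (1 − 0.6965)/(1 + 0.6965) ≈ 0.179.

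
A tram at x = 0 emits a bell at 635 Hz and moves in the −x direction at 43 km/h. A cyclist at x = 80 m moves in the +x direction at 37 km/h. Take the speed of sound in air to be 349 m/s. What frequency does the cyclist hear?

596 Hz

43 km/h = 11.94 m/s; 37 km/h = 10.28 m/s.
The observer lies on the +x side, so the source is heading away from the observer and the observer is heading away from the source.
General Doppler shift: f' = f · (v − v_o)/(v + v_s).
f' = 635 × (349 − 10.28)/(349 + 11.94) = 635 × 338.72/360.94 ≈ 596 Hz.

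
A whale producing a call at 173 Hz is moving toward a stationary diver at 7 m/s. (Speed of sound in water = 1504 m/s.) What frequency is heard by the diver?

174 Hz

With the source moving toward a stationary observer, f' = f · v/(v − v_s).
f' = 173 × 1504/(1504 − 7) = 173 × 1504/1497 ≈ 174 Hz.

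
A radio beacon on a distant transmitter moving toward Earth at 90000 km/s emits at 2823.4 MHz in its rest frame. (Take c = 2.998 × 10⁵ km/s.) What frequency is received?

3848.5 MHz

β = v/c = 90000/299800 = 0.3002.
Relativistic Doppler for frequency: f' = f₀ · √((1 + β)/(1 − β)).
f' = 2823.4 × √(1.3002/0.6998) = 2823.4 × 1.36307 ≈ 3848.5 MHz.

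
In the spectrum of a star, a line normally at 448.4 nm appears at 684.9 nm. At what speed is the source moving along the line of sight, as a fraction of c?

λ'/λ₀ = 1.5274 > 1 (redshift), so the source is receding.
λ'/λ₀ = √((1 + β)/(1 − β)) for a receding source ⇒ β = (r² − 1)/(r² + 1) with r = λ'/λ₀.
β = (2.3330 − 1)/(2.3330 + 1) ≈ 0.400.

0.400c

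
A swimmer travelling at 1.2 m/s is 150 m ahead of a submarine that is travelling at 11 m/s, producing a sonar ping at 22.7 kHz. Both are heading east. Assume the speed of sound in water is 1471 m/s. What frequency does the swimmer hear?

The swimmer is ahead, so the submarine is moving toward it while the swimmer is moving away from the submarine.
General Doppler shift: f' = f · (v − v_o)/(v − v_s).
f' = 22.7 × (1471 − 1.2)/(1471 − 11) = 22.7 × 1469.8/1460 ≈ 22.9 kHz.

22.9 kHz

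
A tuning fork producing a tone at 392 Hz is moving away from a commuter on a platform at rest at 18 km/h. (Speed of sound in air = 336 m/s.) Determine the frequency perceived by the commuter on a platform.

386 Hz

18 km/h = 5 m/s.
Moving source, stationary observer: f' = f · v/(v + v_s) since the source is receding.
f' = 392 × 336/(336 + 5) = 392 × 336/341 ≈ 386 Hz.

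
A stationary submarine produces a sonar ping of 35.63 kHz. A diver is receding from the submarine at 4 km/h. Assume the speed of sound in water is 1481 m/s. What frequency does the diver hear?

35.6 kHz

4 km/h = 1.111 m/s.
Only the observer moves, away from the source, so f' = f · (v − v_o)/v.
f' = 35.63 × (1481 − 1.111)/1481 = 35.63 × 1479.9/1481 ≈ 35.6 kHz.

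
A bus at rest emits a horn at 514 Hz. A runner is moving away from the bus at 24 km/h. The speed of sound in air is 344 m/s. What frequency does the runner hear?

504 Hz

24 km/h = 6.667 m/s.
Moving observer, stationary source: f' = f · (v − v_o)/v.
f' = 514 × (344 − 6.667)/344 = 514 × 337.33/344 ≈ 504 Hz.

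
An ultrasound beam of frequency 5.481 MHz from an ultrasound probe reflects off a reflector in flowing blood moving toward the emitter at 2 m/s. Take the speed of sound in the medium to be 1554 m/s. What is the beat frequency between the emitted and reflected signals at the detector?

14126 Hz

At the reflector in flowing blood (a moving observer), f₁ = f₀ · (v + u)/v = 5.481 × 1556/1554 ≈ 5.48805 MHz.
On reflection it acts as a source moving toward the stationary detector: f₂ = f₁ · v/(v − u) = 5.48805 × 1554/1552 ≈ 5.49513 MHz.
Equivalently f₂ = f₀ · (v + u)/(v − u).
Beat frequency (with f₀ = 5481000 Hz): |f₂ − f₀| = 2u·f₀/(v − u) = 2 × 2 × 5481000/1552 ≈ 14126 Hz.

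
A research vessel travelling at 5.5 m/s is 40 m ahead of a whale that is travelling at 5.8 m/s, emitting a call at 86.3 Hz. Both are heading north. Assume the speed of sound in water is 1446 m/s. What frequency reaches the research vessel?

The research vessel is ahead, so the whale is moving toward it while the research vessel is moving away from the whale.
Both move, so f' = f · (v − v_o)/(v − v_s).
f' = 86.3 × (1446 − 5.5)/(1446 − 5.8) = 86.3 × 1440.5/1440.2 ≈ 86 Hz.

86 Hz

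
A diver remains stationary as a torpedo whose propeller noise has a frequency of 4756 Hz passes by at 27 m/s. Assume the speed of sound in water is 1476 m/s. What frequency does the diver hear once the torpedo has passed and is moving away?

4671 Hz

Receding: f₂ = f · v/(v + v_s) = 4756 × 1476/1503 ≈ 4671 Hz.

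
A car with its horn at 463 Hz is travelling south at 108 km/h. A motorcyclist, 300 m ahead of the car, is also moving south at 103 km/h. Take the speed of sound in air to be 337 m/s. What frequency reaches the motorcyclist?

465 Hz

108 km/h = 30 m/s; 103 km/h = 28.61 m/s.
The motorcyclist is ahead, so the car is moving toward it while the motorcyclist is moving away from the car.
Both move, so f' = f · (v − v_o)/(v − v_s).
f' = 463 × (337 − 28.61)/(337 − 30) = 463 × 308.39/307 ≈ 465 Hz.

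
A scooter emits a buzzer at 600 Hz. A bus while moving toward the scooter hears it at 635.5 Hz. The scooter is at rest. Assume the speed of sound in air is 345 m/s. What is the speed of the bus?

f' = f · (v + v_o)/v ⇒ v_o = v · |f'/f − 1|.
v_o = 345 × |635.5/600 − 1| = 345 × 0.05917 ≈ 20.4 m/s.

20.4 m/s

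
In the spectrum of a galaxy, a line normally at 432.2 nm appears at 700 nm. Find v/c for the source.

λ'/λ₀ = 1.6196 > 1 (redshift), so the source is receding.
λ'/λ₀ = √((1 + β)/(1 − β)) for a receding source ⇒ β = (r² − 1)/(r² + 1) with r = λ'/λ₀.
β = (2.6232 − 1)/(2.6232 + 1) ≈ 0.448.

0.448c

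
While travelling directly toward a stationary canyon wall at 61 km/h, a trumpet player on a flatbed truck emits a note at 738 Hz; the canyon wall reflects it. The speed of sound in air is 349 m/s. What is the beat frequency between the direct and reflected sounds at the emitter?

75 Hz

61 km/h = 16.94 m/s.
The canyon wall receives the sound from a moving source: f₁ = f₀ · v/(v − v_e) = 738 × 349/332.06 ≈ 775.7 Hz.
On the return leg the trumpet player on a flatbed truck is a moving observer: f₂ = f₁ · (v + v_e)/v = 775.7 × 365.94/349 ≈ 813.3 Hz.
Equivalently f₂ = f₀ · (v + v_e)/(v − v_e).
Beat against the emitted tone: |f₂ − f₀| = 2v_e·f₀/(v − v_e) = 2 × 16.94 × 738/332.06 ≈ 75 Hz.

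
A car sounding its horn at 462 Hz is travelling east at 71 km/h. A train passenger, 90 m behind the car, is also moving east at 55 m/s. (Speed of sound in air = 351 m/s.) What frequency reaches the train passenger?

71 km/h = 19.72 m/s.
The train passenger is behind, so the car is moving away from it while the train passenger is moving toward the car.
General Doppler shift: f' = f · (v + v_o)/(v + v_s).
f' = 462 × (351 + 55)/(351 + 19.72) = 462 × 406/370.72 ≈ 506 Hz.

506 Hz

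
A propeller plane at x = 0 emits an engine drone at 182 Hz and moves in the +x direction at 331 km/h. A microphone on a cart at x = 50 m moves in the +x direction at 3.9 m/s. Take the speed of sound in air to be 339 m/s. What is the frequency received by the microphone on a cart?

331 km/h = 91.94 m/s.
The observer lies on the +x side, so the source is heading toward the observer and the observer is heading away from the source.
Both move, so f' = f · (v − v_o)/(v − v_s).
f' = 182 × (339 − 3.9)/(339 − 91.94) = 182 × 335.1/247.06 ≈ 247 Hz.

247 Hz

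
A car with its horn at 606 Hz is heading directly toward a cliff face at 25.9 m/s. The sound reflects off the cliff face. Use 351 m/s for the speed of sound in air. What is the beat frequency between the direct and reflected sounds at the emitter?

97 Hz

The cliff face receives the sound from a moving source: f₁ = f₀ · v/(v − v_e) = 606 × 351/325.1 ≈ 654.3 Hz.
On the return leg the car is a moving observer: f₂ = f₁ · (v + v_e)/v = 654.3 × 376.9/351 ≈ 702.6 Hz.
Equivalently f₂ = f₀ · (v + v_e)/(v − v_e).
Beat against the emitted tone: |f₂ − f₀| = 2v_e·f₀/(v − v_e) = 2 × 25.9 × 606/325.1 ≈ 97 Hz.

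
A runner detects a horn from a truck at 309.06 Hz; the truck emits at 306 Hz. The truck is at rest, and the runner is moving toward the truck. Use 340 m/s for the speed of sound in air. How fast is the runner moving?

f' = f · (v + v_o)/v ⇒ v_o = v · |f'/f − 1|.
v_o = 340 × |309.06/306 − 1| = 340 × 0.01 ≈ 3.4 m/s.

3.4 m/s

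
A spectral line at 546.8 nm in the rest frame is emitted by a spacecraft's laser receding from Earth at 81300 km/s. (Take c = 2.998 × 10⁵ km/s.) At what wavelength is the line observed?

β = v/c = 81300/299800 = 0.2712.
Relativistic Doppler for wavelength: λ' = λ₀ · √((1 + β)/(1 − β)).
λ' = 546.8 × √(1.2712/0.7288) = 546.8 × 1.32067 ≈ 722.1 nm.

722.1 nm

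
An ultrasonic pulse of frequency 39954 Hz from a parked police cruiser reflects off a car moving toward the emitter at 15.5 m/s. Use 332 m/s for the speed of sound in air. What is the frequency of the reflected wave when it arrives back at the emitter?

At the car (a moving observer), f₁ = f₀ · (v + u)/v = 39954 × 347.5/332 ≈ 41819 Hz.
On reflection it acts as a source moving toward the stationary detector: f₂ = f₁ · v/(v − u) = 41819 × 332/316.5 ≈ 43867 Hz.

43867 Hz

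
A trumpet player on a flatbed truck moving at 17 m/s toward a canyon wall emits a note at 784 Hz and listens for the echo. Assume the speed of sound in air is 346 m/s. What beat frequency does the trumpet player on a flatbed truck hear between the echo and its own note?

The canyon wall receives the sound from a moving source: f₁ = f₀ · v/(v − v_e) = 784 × 346/329 ≈ 824.5 Hz.
On the return leg the trumpet player on a flatbed truck is a moving observer: f₂ = f₁ · (v + v_e)/v = 824.5 × 363/346 ≈ 865.0 Hz.
Beat against the emitted tone: |f₂ − f₀| = 2v_e·f₀/(v − v_e) = 2 × 17 × 784/329 ≈ 81 Hz.

81 Hz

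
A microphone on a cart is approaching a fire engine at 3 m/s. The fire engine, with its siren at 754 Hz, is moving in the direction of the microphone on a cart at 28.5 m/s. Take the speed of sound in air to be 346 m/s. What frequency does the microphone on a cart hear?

Both move, so f' = f · (v + v_o)/(v − v_s).
f' = 754 × (346 + 3)/(346 − 28.5) = 754 × 349/317.5 ≈ 829 Hz.

829 Hz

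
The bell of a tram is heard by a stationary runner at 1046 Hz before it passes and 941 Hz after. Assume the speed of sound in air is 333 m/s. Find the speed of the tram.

f₁/f₂ = (v + v_s)/(v − v_s), so v_s = v · (f₁ − f₂)/(f₁ + f₂).
v_s = 333 × (1046 − 941)/(1046 + 941) = 333 × 105/1987 ≈ 17.6 m/s.

17.6 m/s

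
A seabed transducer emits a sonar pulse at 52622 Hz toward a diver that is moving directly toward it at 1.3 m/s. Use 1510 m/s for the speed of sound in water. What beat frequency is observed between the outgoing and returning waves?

91 Hz

The diver first receives the wave as a moving observer: f₁ = f₀ · (v + u)/v = 52622 × (1510 + 1.3)/1510 ≈ 52667.3 Hz.
On reflection it acts as a source moving toward the stationary detector: f₂ = f₁ · v/(v − u) = 52667.3 × 1510/1508.7 ≈ 52712.7 Hz.
Equivalently f₂ = f₀ · (v + u)/(v − u).
Beat frequency: |f₂ − f₀| = 2u·f₀/(v − u) = 2 × 1.3 × 52622/1508.7 ≈ 91 Hz.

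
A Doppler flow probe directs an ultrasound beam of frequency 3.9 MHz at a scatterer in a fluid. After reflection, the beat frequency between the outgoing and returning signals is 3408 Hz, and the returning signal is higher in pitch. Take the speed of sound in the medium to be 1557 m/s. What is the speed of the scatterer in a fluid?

0.68 m/s

Double Doppler shift off a moving reflector: f₂ = f₀ · (v + u)/(v − u) (u > 0 toward emitter).
Returning signal is higher, so f₂ = f₀ + Δf = 3900000 + 3408 = 3903408 Hz.
Rearranging, u = v · (f₂ − f₀)/(f₂ + f₀) = 1557 × 3408/7803408 ≈ 0.68 m/s.
So the scatterer in a fluid is moving at 0.68 m/s toward the emitter.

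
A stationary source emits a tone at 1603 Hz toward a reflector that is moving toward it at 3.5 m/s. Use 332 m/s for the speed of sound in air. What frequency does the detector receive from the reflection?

At the reflector (a moving observer), f₁ = f₀ · (v + u)/v = 1603 × 335.5/332 ≈ 1620 Hz.
The reflection then acts as a moving source: f₂ = f₁ · v/(v − u) ≈ 1637 Hz.

1637 Hz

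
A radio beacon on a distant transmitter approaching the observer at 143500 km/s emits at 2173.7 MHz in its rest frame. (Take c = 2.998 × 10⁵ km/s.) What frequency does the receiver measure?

β = v/c = 143500/299800 = 0.4787.
Relativistic Doppler for frequency: f' = f₀ · √((1 + β)/(1 − β)).
f' = 2173.7 × √(1.4787/0.5213) = 2173.7 × 1.68411 ≈ 3660.7 MHz.

3660.7 MHz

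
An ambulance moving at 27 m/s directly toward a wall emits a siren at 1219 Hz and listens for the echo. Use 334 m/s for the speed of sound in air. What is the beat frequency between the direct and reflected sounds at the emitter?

The wall receives the sound from a moving source: f₁ = f₀ · v/(v − v_e) = 1219 × 334/307 ≈ 1326 Hz.
On the return leg the ambulance is a moving observer: f₂ = f₁ · (v + v_e)/v = 1326 × 361/334 ≈ 1433 Hz.
Beat against the emitted tone: |f₂ − f₀| = 2v_e·f₀/(v − v_e) = 2 × 27 × 1219/307 ≈ 214 Hz.

214 Hz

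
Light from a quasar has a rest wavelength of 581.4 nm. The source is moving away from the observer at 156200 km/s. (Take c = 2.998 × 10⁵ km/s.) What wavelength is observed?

β = v/c = 156200/299800 = 0.5210.
Relativistic Doppler for wavelength: λ' = λ₀ · √((1 + β)/(1 − β)).
λ' = 581.4 × √(1.5210/0.4790) = 581.4 × 1.78199 ≈ 1036.0 nm.

1036.0 nm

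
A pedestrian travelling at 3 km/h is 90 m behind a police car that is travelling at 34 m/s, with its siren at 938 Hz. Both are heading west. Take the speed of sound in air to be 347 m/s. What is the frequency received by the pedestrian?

3 km/h = 0.8333 m/s.
The pedestrian is behind, so the police car is moving away from it while the pedestrian is moving toward the police car.
Both move, so f' = f · (v + v_o)/(v + v_s).
f' = 938 × (347 + 0.8333)/(347 + 34) = 938 × 347.83/381 ≈ 856 Hz.

856 Hz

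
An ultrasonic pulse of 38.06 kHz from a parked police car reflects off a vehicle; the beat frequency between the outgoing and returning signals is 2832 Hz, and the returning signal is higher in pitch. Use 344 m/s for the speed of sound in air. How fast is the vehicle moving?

Double Doppler shift off a moving reflector: f₂ = f₀ · (v + u)/(v − u) (u > 0 toward emitter).
Returning signal is higher, so f₂ = f₀ + Δf = 38060 + 2832 = 40892 Hz.
Rearranging, u = v · (f₂ − f₀)/(f₂ + f₀) = 344 × 2832/78952 ≈ 12.3 m/s.
So the vehicle is moving at 12.3 m/s toward the emitter.

12.3 m/s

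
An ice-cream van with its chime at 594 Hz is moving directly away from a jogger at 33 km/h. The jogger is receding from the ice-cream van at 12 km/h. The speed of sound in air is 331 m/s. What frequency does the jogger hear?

33 km/h = 9.167 m/s; 12 km/h = 3.333 m/s.
General Doppler shift: f' = f · (v − v_o)/(v + v_s).
f' = 594 × (331 − 3.333)/(331 + 9.167) = 594 × 327.67/340.17 ≈ 572 Hz.

572 Hz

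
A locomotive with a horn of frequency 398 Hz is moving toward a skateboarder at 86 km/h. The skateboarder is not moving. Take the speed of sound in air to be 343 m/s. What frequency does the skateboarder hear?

428 Hz

86 km/h = 23.89 m/s.
Only the source moves, toward the listener, so f' = f · v/(v − v_s).
f' = 398 × 343/(343 − 23.89) = 398 × 343/319.1 ≈ 428 Hz.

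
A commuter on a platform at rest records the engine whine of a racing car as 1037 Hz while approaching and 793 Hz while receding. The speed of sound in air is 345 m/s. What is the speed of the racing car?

46 m/s

f₁/f₂ = (v + v_s)/(v − v_s), so v_s = v · (f₁ − f₂)/(f₁ + f₂).
v_s = 345 × (1037 − 793)/(1037 + 793) = 345 × 244/1830 ≈ 46 m/s.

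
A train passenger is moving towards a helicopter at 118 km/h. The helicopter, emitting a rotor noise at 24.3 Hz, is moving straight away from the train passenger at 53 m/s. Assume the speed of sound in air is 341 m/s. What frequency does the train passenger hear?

23.1 Hz

118 km/h = 32.78 m/s.
General Doppler shift: f' = f · (v + v_o)/(v + v_s).
f' = 24.3 × (341 + 32.78)/(341 + 53) = 24.3 × 373.78/394 ≈ 23.1 Hz.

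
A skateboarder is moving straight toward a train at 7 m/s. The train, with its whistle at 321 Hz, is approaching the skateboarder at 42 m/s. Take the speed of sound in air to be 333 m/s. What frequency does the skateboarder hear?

375 Hz

General Doppler shift: f' = f · (v + v_o)/(v − v_s).
f' = 321 × (333 + 7)/(333 − 42) = 321 × 340/291 ≈ 375 Hz.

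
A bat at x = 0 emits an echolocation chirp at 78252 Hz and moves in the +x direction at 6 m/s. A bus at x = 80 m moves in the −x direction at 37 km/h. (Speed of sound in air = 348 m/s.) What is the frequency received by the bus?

81976 Hz

37 km/h = 10.28 m/s.
The observer lies on the +x side, so the source is heading toward the observer and the observer is heading toward the source.
With source approaching and observer approaching, f' = f · (v + v_o)/(v − v_s).
f' = 78252 × (348 + 10.28)/(348 − 6) = 78252 × 358.28/342 ≈ 81976 Hz.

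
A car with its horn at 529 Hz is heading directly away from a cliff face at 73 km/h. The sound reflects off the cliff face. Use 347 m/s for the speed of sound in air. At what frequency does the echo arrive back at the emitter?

73 km/h = 20.28 m/s.
The cliff face receives the sound from a moving source: f₁ = f₀ · v/(v + v_e) = 529 × 347/367.28 ≈ 500 Hz.
On the return leg the car is a moving observer: f₂ = f₁ · (v − v_e)/v = 500 × 326.72/347 ≈ 471 Hz.
Equivalently f₂ = f₀ · (v − v_e)/(v + v_e).

471 Hz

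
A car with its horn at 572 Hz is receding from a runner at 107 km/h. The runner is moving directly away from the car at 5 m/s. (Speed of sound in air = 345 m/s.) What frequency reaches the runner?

519 Hz

107 km/h = 29.72 m/s.
Both move, so f' = f · (v − v_o)/(v + v_s).
f' = 572 × (345 − 5)/(345 + 29.72) = 572 × 340/374.72 ≈ 519 Hz.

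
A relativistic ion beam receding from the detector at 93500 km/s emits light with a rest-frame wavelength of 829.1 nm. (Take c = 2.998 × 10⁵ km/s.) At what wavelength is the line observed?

β = v/c = 93500/299800 = 0.3119.
Relativistic Doppler for wavelength: λ' = λ₀ · √((1 + β)/(1 − β)).
λ' = 829.1 × √(1.3119/0.6881) = 829.1 × 1.38074 ≈ 1144.8 nm.

1144.8 nm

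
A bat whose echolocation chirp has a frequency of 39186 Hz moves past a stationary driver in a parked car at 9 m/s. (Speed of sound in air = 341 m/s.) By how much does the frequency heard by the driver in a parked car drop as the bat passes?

2070 Hz

Approaching: f₁ = f · v/(v − v_s) = 39186 × 341/332 ≈ 40248 Hz.
Receding: f₂ = f · v/(v + v_s) = 39186 × 341/350 ≈ 38178 Hz.
Drop: f₁ − f₂ = 2f·v·v_s/(v² − v_s²) = 2 × 39186 × 341 × 9/(341² − 9²) ≈ 2070 Hz.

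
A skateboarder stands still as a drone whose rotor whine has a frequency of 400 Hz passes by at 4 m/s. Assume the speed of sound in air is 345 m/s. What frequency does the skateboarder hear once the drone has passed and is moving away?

395 Hz

Receding: f₂ = f · v/(v + v_s) = 400 × 345/349 ≈ 395 Hz.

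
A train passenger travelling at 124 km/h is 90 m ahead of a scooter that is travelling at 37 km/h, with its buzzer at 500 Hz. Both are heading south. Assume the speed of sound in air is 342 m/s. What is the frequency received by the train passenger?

464 Hz

37 km/h = 10.28 m/s; 124 km/h = 34.44 m/s.
The train passenger is ahead, so the scooter is moving toward it while the train passenger is moving away from the scooter.
General Doppler shift: f' = f · (v − v_o)/(v − v_s).
f' = 500 × (342 − 34.44)/(342 − 10.28) = 500 × 307.56/331.72 ≈ 464 Hz.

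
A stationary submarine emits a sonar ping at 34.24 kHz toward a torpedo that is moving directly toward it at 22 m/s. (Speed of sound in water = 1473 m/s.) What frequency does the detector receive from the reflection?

35.3 kHz

The torpedo first receives the wave as a moving observer: f₁ = f₀ · (v + u)/v = 34.24 × (1473 + 22)/1473 ≈ 34.8 kHz.
On reflection it acts as a source moving toward the stationary detector: f₂ = f₁ · v/(v − u) = 34.8 × 1473/1451 ≈ 35.3 kHz.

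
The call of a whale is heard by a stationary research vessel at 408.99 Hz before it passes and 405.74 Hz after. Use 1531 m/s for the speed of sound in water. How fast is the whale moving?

f₁/f₂ = (v + v_s)/(v − v_s), so v_s = v · (f₁ − f₂)/(f₁ + f₂).
v_s = 1531 × (408.99 − 405.74)/(408.99 + 405.74) = 1531 × 3.25/814.73 ≈ 6.1 m/s.

6.1 m/s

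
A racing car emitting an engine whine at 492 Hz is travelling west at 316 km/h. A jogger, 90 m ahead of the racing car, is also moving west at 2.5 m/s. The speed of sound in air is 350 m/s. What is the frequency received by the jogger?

316 km/h = 87.78 m/s.
The jogger is ahead, so the racing car is moving toward it while the jogger is moving away from the racing car.
With source approaching and observer receding, f' = f · (v − v_o)/(v − v_s).
f' = 492 × (350 − 2.5)/(350 − 87.78) = 492 × 347.5/262.22 ≈ 652 Hz.

652 Hz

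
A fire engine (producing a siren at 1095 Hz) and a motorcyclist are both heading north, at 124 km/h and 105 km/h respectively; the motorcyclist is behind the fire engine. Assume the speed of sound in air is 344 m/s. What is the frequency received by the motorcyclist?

124 km/h = 34.44 m/s; 105 km/h = 29.17 m/s.
The motorcyclist is behind, so the fire engine is moving away from it while the motorcyclist is moving toward the fire engine.
Both move, so f' = f · (v + v_o)/(v + v_s).
f' = 1095 × (344 + 29.17)/(344 + 34.44) = 1095 × 373.17/378.44 ≈ 1080 Hz.

1080 Hz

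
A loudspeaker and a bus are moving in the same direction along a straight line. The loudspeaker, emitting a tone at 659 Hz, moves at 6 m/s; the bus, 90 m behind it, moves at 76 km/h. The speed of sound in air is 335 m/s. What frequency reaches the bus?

76 km/h = 21.11 m/s.
The bus is behind, so the loudspeaker is moving away from it while the bus is moving toward the loudspeaker.
Both move, so f' = f · (v + v_o)/(v + v_s).
f' = 659 × (335 + 21.11)/(335 + 6) = 659 × 356.11/341 ≈ 688 Hz.

688 Hz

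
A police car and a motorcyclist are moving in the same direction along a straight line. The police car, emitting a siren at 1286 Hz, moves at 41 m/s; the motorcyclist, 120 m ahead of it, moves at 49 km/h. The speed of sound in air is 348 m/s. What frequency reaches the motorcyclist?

1401 Hz

49 km/h = 13.61 m/s.
The motorcyclist is ahead, so the police car is moving toward it while the motorcyclist is moving away from the police car.
With source approaching and observer receding, f' = f · (v − v_o)/(v − v_s).
f' = 1286 × (348 − 13.61)/(348 − 41) = 1286 × 334.39/307 ≈ 1401 Hz.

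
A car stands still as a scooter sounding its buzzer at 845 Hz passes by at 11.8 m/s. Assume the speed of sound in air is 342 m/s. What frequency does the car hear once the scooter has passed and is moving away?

Receding: f₂ = f · v/(v + v_s) = 845 × 342/353.8 ≈ 817 Hz.

817 Hz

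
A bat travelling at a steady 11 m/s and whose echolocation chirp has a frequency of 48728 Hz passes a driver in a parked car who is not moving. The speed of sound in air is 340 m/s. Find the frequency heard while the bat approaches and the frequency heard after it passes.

Approaching: f₁ = f · v/(v − v_s) = 48728 × 340/329 ≈ 50357 Hz.
Receding: f₂ = f · v/(v + v_s) = 48728 × 340/351 ≈ 47201 Hz.

50357 Hz approaching; 47201 Hz receding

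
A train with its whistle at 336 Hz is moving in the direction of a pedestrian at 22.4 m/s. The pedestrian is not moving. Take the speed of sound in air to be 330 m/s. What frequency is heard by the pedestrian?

360 Hz

Only the source moves, toward the listener, so f' = f · v/(v − v_s).
f' = 336 × 330/(330 − 22.4) = 336 × 330/307.6 ≈ 360 Hz.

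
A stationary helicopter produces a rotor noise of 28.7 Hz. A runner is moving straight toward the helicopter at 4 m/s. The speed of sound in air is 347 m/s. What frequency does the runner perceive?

Moving observer, stationary source: f' = f · (v + v_o)/v.
f' = 28.7 × (347 + 4)/347 = 28.7 × 351/347 ≈ 29.0 Hz.

29.0 Hz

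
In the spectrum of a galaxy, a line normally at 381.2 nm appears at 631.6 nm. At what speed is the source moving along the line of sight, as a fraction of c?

0.466

λ'/λ₀ = 1.6569 > 1 (redshift), so the source is receding.
λ'/λ₀ = √((1 + β)/(1 − β)) for a receding source ⇒ β = (r² − 1)/(r² + 1) with r = λ'/λ₀.
β = (2.7452 − 1)/(2.7452 + 1) ≈ 0.466.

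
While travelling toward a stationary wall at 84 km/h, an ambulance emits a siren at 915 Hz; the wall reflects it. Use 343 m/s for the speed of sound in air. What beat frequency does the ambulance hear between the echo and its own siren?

84 km/h = 23.33 m/s.
The wall receives the sound from a moving source: f₁ = f₀ · v/(v − v_e) = 915 × 343/319.67 ≈ 981.8 Hz.
On the return leg the ambulance is a moving observer: f₂ = f₁ · (v + v_e)/v = 981.8 × 366.33/343 ≈ 1048.6 Hz.
Beat against the emitted tone: |f₂ − f₀| = 2v_e·f₀/(v − v_e) = 2 × 23.33 × 915/319.67 ≈ 134 Hz.

134 Hz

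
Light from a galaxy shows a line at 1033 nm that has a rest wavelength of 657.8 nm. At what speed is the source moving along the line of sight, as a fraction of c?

0.423

λ'/λ₀ = 1.5704 > 1 (redshift), so the source is receding.
λ'/λ₀ = √((1 + β)/(1 − β)) for a receding source ⇒ β = (r² − 1)/(r² + 1) with r = λ'/λ₀.
β = (2.4661 − 1)/(2.4661 + 1) ≈ 0.423.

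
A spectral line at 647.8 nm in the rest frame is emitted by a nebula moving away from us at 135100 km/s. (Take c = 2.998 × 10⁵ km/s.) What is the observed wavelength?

1052.7 nm

β = v/c = 135100/299800 = 0.4506.
Relativistic Doppler for wavelength: λ' = λ₀ · √((1 + β)/(1 − β)).
λ' = 647.8 × √(1.4506/0.5494) = 647.8 × 1.62498 ≈ 1052.7 nm.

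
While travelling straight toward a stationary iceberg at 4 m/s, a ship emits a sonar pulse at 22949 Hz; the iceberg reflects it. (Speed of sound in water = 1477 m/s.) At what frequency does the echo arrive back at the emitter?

The iceberg receives the sound from a moving source: f₁ = f₀ · v/(v − v_e) = 22949 × 1477/1473 ≈ 23011 Hz.
On the return leg the ship is a moving observer: f₂ = f₁ · (v + v_e)/v = 23011 × 1481/1477 ≈ 23074 Hz.

23074 Hz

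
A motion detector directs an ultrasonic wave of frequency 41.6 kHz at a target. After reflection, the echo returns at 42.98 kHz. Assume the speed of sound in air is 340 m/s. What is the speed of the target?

Double Doppler shift off a moving reflector: f₂ = f₀ · (v + u)/(v − u) (u > 0 toward emitter).
Rearranging, u = v · (f₂ − f₀)/(f₂ + f₀) = 340 × 1.38/84.58 ≈ 5.5 m/s.
So the target is moving at 5.5 m/s toward the emitter.

5.5 m/s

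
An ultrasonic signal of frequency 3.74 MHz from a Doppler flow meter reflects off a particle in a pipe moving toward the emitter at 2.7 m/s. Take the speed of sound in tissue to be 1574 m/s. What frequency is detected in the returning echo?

At the particle in a pipe (a moving observer), f₁ = f₀ · (v + u)/v = 3.74 × 1576.7/1574 ≈ 3.746 MHz.
The reflection then acts as a moving source: f₂ = f₁ · v/(v − u) ≈ 3.753 MHz.
Equivalently f₂ = f₀ · (v + u)/(v − u).

3.753 MHz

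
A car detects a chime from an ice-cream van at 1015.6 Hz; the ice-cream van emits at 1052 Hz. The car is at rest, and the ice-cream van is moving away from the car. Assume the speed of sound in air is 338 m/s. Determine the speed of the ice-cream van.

12.1 m/s

f' = f · v/(v + v_s) ⇒ v_s = v · |1 − f/f'|.
v_s = 338 × |1 − 1052/1015.6| = 338 × 0.03584 ≈ 12.1 m/s.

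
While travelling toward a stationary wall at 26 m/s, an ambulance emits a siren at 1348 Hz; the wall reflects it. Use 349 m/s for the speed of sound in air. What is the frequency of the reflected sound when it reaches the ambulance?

1565 Hz

The wall receives the sound from a moving source: f₁ = f₀ · v/(v − v_e) = 1348 × 349/323 ≈ 1457 Hz.
On the return leg the ambulance is a moving observer: f₂ = f₁ · (v + v_e)/v = 1457 × 375/349 ≈ 1565 Hz.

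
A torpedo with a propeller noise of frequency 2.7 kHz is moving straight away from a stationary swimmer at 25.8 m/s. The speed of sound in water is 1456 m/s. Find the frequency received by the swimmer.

With the source moving away from a stationary observer, f' = f · v/(v + v_s).
f' = 2.7 × 1456/(1456 + 25.8) = 2.7 × 1456/1482 ≈ 2.65 kHz.

2.65 kHz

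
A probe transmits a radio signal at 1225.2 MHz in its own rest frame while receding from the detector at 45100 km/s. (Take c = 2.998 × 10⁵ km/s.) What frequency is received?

β = v/c = 45100/299800 = 0.1504.
Relativistic Doppler for frequency: f' = f₀ · √((1 − β)/(1 + β)).
f' = 1225.2 × √(0.8496/1.1504) = 1225.2 × 0.85935 ≈ 1052.9 MHz.

1052.9 MHz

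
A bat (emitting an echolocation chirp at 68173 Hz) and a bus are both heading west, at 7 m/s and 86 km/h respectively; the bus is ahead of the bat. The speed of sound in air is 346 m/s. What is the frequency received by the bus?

86 km/h = 23.89 m/s.
The bus is ahead, so the bat is moving toward it while the bus is moving away from the bat.
Both move, so f' = f · (v − v_o)/(v − v_s).
f' = 68173 × (346 − 23.89)/(346 − 7) = 68173 × 322.11/339 ≈ 64777 Hz.

64777 Hz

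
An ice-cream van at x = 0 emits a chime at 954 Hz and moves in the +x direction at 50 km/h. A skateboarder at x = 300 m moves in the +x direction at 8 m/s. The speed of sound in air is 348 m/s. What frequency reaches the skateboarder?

971 Hz

50 km/h = 13.89 m/s.
The observer lies on the +x side, so the source is heading toward the observer and the observer is heading away from the source.
Both move, so f' = f · (v − v_o)/(v − v_s).
f' = 954 × (348 − 8)/(348 − 13.89) = 954 × 340/334.11 ≈ 971 Hz.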